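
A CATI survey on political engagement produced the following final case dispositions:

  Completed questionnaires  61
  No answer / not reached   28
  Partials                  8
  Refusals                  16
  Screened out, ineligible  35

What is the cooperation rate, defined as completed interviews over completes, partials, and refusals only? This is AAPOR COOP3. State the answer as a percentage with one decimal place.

Num: 61
Denominator: 61 + 8 + 16 = 85
COOP3 = 61 / 85 = 0.7176

71.8%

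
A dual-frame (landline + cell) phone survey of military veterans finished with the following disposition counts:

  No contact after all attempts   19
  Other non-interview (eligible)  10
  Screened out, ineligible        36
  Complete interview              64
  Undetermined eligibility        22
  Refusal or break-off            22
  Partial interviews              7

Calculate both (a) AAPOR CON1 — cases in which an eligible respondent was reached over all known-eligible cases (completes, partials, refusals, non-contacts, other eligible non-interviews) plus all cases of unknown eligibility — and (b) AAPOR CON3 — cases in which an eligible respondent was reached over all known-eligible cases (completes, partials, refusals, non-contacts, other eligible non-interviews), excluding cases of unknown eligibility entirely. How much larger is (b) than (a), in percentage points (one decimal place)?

12.9

Top → 64 + 7 + 22 + 10 = 103
Base → 64 + 7 + 22 + 19 + 10 + 22 = 144
CON1 = 103 / 144 = 0.7153
Base → 64 + 7 + 22 + 19 + 10 = 122
CON3 = 103 / 122 = 0.8443
Difference = 84.43 − 71.53 = 12.90 percentage points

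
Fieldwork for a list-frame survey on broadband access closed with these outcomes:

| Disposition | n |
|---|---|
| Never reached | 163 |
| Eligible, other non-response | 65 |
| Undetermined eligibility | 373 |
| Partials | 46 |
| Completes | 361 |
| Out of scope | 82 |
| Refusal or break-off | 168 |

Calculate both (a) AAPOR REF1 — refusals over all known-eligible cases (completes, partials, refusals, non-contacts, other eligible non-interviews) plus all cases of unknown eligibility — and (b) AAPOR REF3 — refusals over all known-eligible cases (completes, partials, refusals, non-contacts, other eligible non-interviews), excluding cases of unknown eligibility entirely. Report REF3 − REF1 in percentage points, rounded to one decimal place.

Numerator: 168
Denominator: 361 + 46 + 168 + 163 + 65 + 373 = 1176
REF1 = 168 / 1176 = 0.1429
Denominator: 361 + 46 + 168 + 163 + 65 = 803
REF3 = 168 / 803 = 0.2092
Difference = 20.92 − 14.29 = 6.63 percentage points

6.6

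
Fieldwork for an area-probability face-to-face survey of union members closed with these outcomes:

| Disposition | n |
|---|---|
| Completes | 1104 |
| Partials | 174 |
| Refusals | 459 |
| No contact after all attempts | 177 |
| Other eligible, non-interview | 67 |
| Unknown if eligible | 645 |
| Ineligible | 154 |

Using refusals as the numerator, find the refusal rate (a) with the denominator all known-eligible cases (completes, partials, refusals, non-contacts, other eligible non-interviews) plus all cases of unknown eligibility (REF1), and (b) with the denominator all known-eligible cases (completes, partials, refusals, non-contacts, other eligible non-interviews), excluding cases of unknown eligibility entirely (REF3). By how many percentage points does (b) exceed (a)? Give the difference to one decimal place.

Num → 459
Denominator → 1104 + 174 + 459 + 177 + 67 + 645 = 2626
REF1 = 459 / 2626 = 0.1748
Denominator → 1104 + 174 + 459 + 177 + 67 = 1981
REF3 = 459 / 1981 = 0.2317
Difference = 23.17 − 17.48 = 5.69 percentage points

5.7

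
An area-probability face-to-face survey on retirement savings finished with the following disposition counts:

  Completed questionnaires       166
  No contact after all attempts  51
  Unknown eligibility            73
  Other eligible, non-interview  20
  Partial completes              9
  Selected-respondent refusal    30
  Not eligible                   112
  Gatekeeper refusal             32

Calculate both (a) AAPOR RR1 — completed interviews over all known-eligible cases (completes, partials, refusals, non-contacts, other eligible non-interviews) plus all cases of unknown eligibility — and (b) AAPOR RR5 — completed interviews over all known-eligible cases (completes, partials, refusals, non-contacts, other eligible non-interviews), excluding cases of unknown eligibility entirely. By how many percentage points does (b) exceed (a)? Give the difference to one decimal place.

Refusals = 32 + 30 = 62
Num → 166
Base → 166 + 9 + 62 + 51 + 20 + 73 = 381
RR1 = 166 / 381 = 0.4357
Base → 166 + 9 + 62 + 51 + 20 = 308
RR5 = 166 / 308 = 0.5390
Difference = 53.90 − 43.57 = 10.33 percentage points

10.3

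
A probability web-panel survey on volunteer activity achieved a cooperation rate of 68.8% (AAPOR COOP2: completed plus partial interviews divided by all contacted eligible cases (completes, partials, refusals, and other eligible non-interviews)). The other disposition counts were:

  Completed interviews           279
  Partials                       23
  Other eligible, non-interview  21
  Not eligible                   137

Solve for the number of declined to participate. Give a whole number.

116

Num = 279 + 23 = 302
COOP2 = 302 / D = 0.688
D = 302 / 0.688 = 439.0
Rest of base = 323
declined to participate = 439.0 − 323 ≈ 116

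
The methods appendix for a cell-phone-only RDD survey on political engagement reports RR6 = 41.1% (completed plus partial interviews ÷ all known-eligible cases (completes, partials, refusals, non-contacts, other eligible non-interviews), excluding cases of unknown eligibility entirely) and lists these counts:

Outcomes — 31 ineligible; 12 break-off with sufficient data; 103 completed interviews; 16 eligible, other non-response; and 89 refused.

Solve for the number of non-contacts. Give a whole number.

60

Num: 103 + 12 = 115
RR6 = 115 / D = 0.411
D = 115 / 0.411 = 279.8
Other denominator terms total 220
non-contacts = 279.8 − 220 ≈ 60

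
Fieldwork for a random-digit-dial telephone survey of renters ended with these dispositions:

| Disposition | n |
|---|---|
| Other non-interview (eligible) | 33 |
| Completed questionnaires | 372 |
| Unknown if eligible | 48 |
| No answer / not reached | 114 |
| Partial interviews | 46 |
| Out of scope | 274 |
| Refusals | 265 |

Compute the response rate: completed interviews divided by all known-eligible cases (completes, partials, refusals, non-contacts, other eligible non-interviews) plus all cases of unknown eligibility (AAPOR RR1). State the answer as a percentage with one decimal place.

42.4%

Num = 372
Denom = 372 + 46 + 265 + 114 + 33 + 48 = 878
RR1 = 372 / 878 = 0.4237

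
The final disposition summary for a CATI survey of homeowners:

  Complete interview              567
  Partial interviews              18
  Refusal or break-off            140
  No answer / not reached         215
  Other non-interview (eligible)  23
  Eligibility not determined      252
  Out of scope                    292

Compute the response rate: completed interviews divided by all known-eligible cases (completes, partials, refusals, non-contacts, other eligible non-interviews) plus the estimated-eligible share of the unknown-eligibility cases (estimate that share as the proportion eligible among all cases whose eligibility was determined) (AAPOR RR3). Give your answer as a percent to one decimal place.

49.0%

Num = 567
Known eligible = 567 + 18 + 140 + 215 + 23 = 963
e = 963 / (963 + 292) = 963 / 1255 = 0.7673
Eligible share of unknowns = 0.7673 × 252 = 193.36
Denom = 963 + 193.36 = 1156.36
RR3 = 567 / 1156.36 = 0.4903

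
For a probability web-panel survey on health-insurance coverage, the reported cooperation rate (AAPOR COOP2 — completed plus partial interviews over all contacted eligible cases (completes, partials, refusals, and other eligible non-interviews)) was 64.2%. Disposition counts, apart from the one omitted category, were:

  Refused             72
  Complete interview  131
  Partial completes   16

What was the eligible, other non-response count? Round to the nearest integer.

10

Top = 131 + 16 = 147
COOP2 = 147 / D = 0.642
D = 147 / 0.642 = 229.0
Rest of base = 219
eligible, other non-response = 229.0 − 219 ≈ 10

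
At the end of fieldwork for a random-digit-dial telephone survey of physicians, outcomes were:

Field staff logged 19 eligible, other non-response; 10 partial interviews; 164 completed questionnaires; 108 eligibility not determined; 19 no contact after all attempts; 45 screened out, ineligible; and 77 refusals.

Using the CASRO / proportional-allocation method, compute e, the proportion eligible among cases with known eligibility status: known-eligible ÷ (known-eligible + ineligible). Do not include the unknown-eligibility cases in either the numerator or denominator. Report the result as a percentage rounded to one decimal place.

86.5%

Determined eligible → 164 + 10 + 77 + 19 + 19 = 289
e = 289 / (289 + 45) = 289 / 334 = 0.8653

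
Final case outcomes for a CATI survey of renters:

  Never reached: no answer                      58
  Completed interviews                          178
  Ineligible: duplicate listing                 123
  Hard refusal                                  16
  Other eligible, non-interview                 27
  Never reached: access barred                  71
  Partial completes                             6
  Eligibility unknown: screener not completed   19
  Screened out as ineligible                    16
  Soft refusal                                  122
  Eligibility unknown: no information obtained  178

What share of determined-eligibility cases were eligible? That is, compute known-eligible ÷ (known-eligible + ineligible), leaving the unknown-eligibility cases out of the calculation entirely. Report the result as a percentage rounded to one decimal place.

77.5%

Refusal or break-off = 16 + 122 = 138
No answer / not reached = 58 + 71 = 129
Undetermined eligibility = 19 + 178 = 197
Screened out, ineligible = 16 + 123 = 139
Known eligible → 178 + 6 + 138 + 129 + 27 = 478
e = 478 / (478 + 139) = 478 / 617 = 0.7747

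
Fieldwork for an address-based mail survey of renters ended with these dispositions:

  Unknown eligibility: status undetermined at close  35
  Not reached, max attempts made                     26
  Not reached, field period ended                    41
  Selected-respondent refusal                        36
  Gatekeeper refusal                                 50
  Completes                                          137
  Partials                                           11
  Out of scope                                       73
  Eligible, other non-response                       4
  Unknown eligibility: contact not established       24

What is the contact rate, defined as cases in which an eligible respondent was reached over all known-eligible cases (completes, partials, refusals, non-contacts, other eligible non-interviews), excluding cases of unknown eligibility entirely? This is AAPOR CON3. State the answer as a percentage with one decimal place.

Refusal or break-off = 50 + 36 = 86
Non-contacts = 41 + 26 = 67
Undetermined eligibility = 24 + 35 = 59
Numerator = 137 + 11 + 86 + 4 = 238
Base = 137 + 11 + 86 + 67 + 4 = 305
CON3 = 238 / 305 = 0.7803

78.0%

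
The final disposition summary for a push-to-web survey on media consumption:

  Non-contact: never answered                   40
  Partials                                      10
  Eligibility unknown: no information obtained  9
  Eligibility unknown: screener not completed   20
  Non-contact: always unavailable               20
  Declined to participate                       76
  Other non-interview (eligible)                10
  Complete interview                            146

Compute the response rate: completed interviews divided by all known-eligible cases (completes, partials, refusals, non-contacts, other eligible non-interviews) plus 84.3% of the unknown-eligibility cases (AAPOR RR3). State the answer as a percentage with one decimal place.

Never reached = 40 + 20 = 60
Undetermined eligibility = 20 + 9 = 29
Numerator → 146
Known eligible → 146 + 10 + 76 + 60 + 10 = 302
e × U → 0.8430 × 29 = 24.45
Denom → 302 + 24.45 = 326.45
RR3 = 146 / 326.45 = 0.4472

44.7%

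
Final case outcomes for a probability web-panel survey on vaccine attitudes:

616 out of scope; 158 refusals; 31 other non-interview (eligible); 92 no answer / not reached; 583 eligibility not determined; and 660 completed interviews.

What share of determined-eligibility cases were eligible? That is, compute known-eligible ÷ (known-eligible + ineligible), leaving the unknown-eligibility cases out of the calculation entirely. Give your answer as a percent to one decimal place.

Known eligible: 660 + 158 + 92 + 31 = 941
e = 941 / (941 + 616) = 941 / 1557 = 0.6044

60.4%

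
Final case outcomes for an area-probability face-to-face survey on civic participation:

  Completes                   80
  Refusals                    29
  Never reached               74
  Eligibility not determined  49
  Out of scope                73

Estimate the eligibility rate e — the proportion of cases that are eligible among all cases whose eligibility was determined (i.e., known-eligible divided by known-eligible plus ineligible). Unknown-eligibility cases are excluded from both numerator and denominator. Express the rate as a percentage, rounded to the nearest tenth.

Known eligible → 80 + 29 + 74 = 183
e = 183 / (183 + 73) = 183 / 256 = 0.7148

71.5%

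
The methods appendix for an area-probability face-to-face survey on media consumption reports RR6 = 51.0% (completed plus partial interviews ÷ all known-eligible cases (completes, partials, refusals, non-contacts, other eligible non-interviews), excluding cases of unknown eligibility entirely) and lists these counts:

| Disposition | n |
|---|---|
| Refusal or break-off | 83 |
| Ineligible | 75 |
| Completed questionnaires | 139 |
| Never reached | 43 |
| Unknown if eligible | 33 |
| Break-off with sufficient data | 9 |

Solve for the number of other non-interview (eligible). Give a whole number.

Top: 139 + 9 = 148
RR6 = 148 / D = 0.510
D = 148 / 0.510 = 290.2
Other denominator terms total 274
other non-interview (eligible) = 290.2 − 274 ≈ 16

16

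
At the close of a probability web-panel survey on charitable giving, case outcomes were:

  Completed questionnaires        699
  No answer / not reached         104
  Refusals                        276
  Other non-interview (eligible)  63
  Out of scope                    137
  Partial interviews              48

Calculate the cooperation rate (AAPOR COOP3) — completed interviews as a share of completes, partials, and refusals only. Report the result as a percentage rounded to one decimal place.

68.3%

Top: 699
Denominator: 699 + 48 + 276 = 1023
COOP3 = 699 / 1023 = 0.6833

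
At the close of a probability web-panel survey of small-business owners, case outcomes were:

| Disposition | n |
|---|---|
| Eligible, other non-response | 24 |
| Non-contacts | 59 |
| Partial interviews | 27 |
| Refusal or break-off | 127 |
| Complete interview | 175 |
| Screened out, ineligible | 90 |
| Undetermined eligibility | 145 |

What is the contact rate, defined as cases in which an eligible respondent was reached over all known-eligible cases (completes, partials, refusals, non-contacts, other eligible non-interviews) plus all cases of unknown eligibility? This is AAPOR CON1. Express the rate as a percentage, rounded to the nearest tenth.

63.4%

Top = 175 + 27 + 127 + 24 = 353
Denom = 175 + 27 + 127 + 59 + 24 + 145 = 557
CON1 = 353 / 557 = 0.6338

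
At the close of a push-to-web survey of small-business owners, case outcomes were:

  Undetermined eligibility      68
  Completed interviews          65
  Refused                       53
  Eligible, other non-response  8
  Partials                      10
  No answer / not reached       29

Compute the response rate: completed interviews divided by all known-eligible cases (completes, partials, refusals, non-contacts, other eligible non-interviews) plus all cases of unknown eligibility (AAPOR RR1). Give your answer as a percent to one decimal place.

27.9%

Num: 65
Base: 65 + 10 + 53 + 29 + 8 + 68 = 233
RR1 = 65 / 233 = 0.2790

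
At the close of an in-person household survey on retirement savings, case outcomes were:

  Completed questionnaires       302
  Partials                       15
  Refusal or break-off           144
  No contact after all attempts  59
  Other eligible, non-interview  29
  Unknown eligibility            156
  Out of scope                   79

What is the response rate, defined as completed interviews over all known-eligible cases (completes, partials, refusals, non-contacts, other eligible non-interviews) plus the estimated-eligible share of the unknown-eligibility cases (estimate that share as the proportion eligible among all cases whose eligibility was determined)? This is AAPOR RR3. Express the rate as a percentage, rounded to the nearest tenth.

44.1%

Numerator = 302
Eligible (known) = 302 + 15 + 144 + 59 + 29 = 549
e = 549 / (549 + 79) = 549 / 628 = 0.8742
e × U = 0.8742 × 156 = 136.38
Base = 549 + 136.38 = 685.38
RR3 = 302 / 685.38 = 0.4406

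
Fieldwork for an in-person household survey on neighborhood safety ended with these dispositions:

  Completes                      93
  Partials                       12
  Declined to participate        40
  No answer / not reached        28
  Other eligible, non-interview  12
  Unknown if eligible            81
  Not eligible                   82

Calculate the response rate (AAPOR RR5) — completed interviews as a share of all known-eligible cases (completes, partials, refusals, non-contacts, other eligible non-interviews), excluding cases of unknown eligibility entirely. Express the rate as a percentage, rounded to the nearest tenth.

Numerator = 93
Denominator = 93 + 12 + 40 + 28 + 12 = 185
RR5 = 93 / 185 = 0.5027

50.3%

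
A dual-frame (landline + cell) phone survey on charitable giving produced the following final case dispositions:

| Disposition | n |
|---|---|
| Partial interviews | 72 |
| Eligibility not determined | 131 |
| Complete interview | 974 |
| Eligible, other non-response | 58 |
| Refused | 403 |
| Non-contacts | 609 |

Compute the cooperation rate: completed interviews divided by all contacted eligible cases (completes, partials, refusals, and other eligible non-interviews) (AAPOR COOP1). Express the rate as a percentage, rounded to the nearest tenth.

64.6%

Num = 974
Base = 974 + 72 + 403 + 58 = 1507
COOP1 = 974 / 1507 = 0.6463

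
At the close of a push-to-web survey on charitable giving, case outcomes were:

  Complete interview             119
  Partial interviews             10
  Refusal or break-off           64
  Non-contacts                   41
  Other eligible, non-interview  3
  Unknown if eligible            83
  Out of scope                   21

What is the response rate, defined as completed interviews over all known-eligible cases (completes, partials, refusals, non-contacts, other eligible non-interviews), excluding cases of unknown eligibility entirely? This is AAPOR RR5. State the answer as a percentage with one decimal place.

50.2%

Top: 119
Base: 119 + 10 + 64 + 41 + 3 = 237
RR5 = 119 / 237 = 0.5021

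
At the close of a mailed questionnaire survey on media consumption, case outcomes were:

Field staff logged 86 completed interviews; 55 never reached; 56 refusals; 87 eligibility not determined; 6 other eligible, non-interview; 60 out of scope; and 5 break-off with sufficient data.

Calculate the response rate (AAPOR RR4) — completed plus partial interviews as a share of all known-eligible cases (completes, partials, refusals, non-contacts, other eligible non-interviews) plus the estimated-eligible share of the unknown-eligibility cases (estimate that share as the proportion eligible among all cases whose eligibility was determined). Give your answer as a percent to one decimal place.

33.0%

Num: 86 + 5 = 91
Known eligible: 86 + 5 + 56 + 55 + 6 = 208
e = 208 / (208 + 60) = 208 / 268 = 0.7761
e × U: 0.7761 × 87 = 67.52
Base: 208 + 67.52 = 275.52
RR4 = 91 / 275.52 = 0.3303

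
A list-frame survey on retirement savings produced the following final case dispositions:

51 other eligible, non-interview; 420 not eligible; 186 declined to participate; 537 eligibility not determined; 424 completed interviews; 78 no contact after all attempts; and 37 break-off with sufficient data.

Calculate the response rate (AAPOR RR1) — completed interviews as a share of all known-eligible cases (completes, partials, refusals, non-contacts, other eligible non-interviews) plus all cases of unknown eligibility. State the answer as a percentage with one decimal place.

32.3%

Num → 424
Denom → 424 + 37 + 186 + 78 + 51 + 537 = 1313
RR1 = 424 / 1313 = 0.3229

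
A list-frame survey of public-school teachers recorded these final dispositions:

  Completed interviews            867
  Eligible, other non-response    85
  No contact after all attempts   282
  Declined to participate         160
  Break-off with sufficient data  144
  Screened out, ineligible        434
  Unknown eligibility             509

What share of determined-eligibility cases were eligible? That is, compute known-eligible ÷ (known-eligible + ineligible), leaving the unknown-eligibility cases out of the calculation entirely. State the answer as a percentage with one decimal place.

Known eligible: 867 + 144 + 160 + 282 + 85 = 1538
e = 1538 / (1538 + 434) = 1538 / 1972 = 0.7799

78.0%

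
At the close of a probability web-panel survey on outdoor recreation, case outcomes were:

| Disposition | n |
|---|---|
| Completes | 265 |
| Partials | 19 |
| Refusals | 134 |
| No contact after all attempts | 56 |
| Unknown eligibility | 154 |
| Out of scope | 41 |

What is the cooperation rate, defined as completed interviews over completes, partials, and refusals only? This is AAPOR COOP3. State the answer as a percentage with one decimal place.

63.4%

Top = 265
Denom = 265 + 19 + 134 = 418
COOP3 = 265 / 418 = 0.6340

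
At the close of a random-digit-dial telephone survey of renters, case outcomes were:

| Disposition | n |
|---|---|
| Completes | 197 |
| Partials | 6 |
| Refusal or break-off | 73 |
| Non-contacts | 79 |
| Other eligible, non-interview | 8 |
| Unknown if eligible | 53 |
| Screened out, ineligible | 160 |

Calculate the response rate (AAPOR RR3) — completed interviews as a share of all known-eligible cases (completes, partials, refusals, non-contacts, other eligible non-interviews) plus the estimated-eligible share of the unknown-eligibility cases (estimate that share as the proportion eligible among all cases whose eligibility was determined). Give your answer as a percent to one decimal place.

49.3%

Num = 197
Determined eligible = 197 + 6 + 73 + 79 + 8 = 363
e = 363 / (363 + 160) = 363 / 523 = 0.6941
Eligible share of unknowns = 0.6941 × 53 = 36.79
Base = 363 + 36.79 = 399.79
RR3 = 197 / 399.79 = 0.4928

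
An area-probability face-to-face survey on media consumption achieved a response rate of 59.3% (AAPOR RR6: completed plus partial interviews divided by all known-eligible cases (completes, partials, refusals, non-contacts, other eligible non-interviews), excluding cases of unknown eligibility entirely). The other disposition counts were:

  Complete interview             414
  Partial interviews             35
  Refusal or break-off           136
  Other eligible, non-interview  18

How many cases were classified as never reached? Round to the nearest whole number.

154

Num = 414 + 35 = 449
RR6 = 449 / D = 0.593
D = 449 / 0.593 = 757.2
Other denominator terms total 603
never reached = 757.2 − 603 ≈ 154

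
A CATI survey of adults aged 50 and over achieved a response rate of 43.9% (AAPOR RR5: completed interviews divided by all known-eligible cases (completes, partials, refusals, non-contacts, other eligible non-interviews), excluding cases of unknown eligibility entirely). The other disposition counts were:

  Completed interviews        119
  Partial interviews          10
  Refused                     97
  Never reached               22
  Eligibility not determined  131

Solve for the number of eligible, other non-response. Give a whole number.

RR5 = 119 / D = 0.439
D = 119 / 0.439 = 271.1
Rest of base = 248
eligible, other non-response = 271.1 − 248 ≈ 23

23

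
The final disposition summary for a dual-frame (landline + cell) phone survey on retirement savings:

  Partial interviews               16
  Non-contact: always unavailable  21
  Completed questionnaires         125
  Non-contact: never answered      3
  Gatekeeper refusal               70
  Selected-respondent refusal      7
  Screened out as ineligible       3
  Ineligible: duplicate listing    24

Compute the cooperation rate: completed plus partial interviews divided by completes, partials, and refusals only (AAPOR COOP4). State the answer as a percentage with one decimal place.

Declined to participate = 70 + 7 = 77
No answer / not reached = 3 + 21 = 24
Ineligible = 3 + 24 = 27
Top = 125 + 16 = 141
Denom = 125 + 16 + 77 = 218
COOP4 = 141 / 218 = 0.6468

64.7%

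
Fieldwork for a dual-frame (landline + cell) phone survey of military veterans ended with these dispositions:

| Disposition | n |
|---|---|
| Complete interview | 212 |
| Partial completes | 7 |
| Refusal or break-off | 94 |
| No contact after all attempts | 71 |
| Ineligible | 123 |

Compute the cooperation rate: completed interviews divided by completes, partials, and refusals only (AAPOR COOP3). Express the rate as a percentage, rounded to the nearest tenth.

Num = 212
Denom = 212 + 7 + 94 = 313
COOP3 = 212 / 313 = 0.6773

67.7%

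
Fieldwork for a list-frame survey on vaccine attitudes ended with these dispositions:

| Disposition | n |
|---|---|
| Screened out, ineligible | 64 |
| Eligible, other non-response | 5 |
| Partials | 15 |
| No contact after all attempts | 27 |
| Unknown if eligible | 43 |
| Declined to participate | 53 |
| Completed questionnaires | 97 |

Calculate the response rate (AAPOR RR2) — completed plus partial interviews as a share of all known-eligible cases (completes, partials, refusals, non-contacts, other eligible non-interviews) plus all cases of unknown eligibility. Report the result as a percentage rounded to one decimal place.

46.7%

Top → 97 + 15 = 112
Denominator → 97 + 15 + 53 + 27 + 5 + 43 = 240
RR2 = 112 / 240 = 0.4667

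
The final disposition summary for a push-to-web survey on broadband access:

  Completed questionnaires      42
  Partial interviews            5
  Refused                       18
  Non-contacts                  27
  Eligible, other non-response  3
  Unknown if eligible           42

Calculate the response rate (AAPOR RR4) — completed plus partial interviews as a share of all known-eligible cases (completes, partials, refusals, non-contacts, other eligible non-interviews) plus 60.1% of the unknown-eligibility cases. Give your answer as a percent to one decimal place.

39.1%

Num = 42 + 5 = 47
Known eligible = 42 + 5 + 18 + 27 + 3 = 95
Eligible share of unknowns = 0.6010 × 42 = 25.24
Base = 95 + 25.24 = 120.24
RR4 = 47 / 120.24 = 0.3909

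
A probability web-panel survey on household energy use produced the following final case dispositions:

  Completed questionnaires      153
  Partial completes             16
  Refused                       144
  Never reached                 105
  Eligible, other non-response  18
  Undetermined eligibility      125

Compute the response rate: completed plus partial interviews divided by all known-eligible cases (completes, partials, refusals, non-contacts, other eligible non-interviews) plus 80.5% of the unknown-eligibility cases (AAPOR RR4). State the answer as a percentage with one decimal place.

31.5%

Top: 153 + 16 = 169
Known eligible: 153 + 16 + 144 + 105 + 18 = 436
Eligible share of unknowns: 0.8050 × 125 = 100.62
Denominator: 436 + 100.62 = 536.62
RR4 = 169 / 536.62 = 0.3149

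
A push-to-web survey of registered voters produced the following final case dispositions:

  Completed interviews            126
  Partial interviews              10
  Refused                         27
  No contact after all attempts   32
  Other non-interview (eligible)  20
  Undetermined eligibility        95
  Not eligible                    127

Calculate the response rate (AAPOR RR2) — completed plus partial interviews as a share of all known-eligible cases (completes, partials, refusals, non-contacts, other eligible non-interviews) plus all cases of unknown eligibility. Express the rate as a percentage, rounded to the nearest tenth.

Num: 126 + 10 = 136
Denom: 126 + 10 + 27 + 32 + 20 + 95 = 310
RR2 = 136 / 310 = 0.4387

43.9%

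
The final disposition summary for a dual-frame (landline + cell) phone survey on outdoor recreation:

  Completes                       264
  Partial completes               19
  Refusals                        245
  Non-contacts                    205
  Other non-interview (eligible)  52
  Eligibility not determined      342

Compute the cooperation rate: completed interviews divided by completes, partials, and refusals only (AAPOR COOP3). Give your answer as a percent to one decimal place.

Num → 264
Denom → 264 + 19 + 245 = 528
COOP3 = 264 / 528 = 0.5000

50.0%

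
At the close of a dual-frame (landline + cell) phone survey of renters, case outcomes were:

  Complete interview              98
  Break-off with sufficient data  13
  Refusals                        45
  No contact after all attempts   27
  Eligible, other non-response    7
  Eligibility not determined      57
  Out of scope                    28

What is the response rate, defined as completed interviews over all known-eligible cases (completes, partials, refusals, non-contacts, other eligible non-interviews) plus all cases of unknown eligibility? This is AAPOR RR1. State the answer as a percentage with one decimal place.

Top: 98
Denominator: 98 + 13 + 45 + 27 + 7 + 57 = 247
RR1 = 98 / 247 = 0.3968

39.7%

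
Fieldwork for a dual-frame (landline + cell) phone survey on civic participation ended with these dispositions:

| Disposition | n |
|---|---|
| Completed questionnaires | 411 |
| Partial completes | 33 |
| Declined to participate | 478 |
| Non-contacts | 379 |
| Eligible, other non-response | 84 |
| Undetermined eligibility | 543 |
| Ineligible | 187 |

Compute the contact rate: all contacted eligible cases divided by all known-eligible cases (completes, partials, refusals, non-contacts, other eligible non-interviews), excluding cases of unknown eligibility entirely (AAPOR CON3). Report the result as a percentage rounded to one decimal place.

Numerator: 411 + 33 + 478 + 84 = 1006
Denom: 411 + 33 + 478 + 379 + 84 = 1385
CON3 = 1006 / 1385 = 0.7264

72.6%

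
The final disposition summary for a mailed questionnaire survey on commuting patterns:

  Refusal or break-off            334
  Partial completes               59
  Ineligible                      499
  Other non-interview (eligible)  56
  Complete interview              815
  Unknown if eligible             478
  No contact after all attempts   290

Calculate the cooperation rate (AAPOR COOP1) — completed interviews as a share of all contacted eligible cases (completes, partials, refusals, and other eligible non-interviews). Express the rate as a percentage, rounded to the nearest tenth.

Numerator: 815
Denom: 815 + 59 + 334 + 56 = 1264
COOP1 = 815 / 1264 = 0.6448

64.5%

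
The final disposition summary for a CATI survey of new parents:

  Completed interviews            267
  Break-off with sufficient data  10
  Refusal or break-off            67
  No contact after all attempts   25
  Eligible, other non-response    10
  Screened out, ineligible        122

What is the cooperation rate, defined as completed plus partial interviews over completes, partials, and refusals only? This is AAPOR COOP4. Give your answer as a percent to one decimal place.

80.5%

Num = 267 + 10 = 277
Denominator = 267 + 10 + 67 = 344
COOP4 = 277 / 344 = 0.8052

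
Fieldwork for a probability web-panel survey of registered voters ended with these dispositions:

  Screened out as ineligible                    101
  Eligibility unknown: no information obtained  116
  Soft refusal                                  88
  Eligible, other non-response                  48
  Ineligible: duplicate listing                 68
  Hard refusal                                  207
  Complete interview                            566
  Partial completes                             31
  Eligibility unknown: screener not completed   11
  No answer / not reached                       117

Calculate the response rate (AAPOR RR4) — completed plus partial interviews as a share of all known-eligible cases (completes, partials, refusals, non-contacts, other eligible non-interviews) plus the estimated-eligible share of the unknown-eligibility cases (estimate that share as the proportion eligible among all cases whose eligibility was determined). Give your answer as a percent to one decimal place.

51.2%

Refused = 207 + 88 = 295
Unknown if eligible = 11 + 116 = 127
Ineligible = 101 + 68 = 169
Num → 566 + 31 = 597
Determined eligible → 566 + 31 + 295 + 117 + 48 = 1057
e = 1057 / (1057 + 169) = 1057 / 1226 = 0.8622
e × U → 0.8622 × 127 = 109.50
Denominator → 1057 + 109.50 = 1166.50
RR4 = 597 / 1166.50 = 0.5118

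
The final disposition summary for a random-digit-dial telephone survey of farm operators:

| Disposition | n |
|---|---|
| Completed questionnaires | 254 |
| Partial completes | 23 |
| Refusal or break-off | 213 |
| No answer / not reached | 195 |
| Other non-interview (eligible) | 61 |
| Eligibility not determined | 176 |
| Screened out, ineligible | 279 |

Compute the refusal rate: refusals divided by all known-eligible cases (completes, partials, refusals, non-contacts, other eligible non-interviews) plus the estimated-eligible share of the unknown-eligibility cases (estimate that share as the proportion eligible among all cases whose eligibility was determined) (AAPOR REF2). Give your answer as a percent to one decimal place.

Top → 213
Known eligible → 254 + 23 + 213 + 195 + 61 = 746
e = 746 / (746 + 279) = 746 / 1025 = 0.7278
Eligible share of unknowns → 0.7278 × 176 = 128.09
Base → 746 + 128.09 = 874.09
REF2 = 213 / 874.09 = 0.2437

24.4%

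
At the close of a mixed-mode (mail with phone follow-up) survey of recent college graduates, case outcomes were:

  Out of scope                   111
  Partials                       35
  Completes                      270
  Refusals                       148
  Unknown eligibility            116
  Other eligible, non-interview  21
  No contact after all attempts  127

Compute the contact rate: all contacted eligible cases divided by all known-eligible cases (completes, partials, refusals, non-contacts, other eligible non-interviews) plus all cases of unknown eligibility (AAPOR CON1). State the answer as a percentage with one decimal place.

66.1%

Top: 270 + 35 + 148 + 21 = 474
Denominator: 270 + 35 + 148 + 127 + 21 + 116 = 717
CON1 = 474 / 717 = 0.6611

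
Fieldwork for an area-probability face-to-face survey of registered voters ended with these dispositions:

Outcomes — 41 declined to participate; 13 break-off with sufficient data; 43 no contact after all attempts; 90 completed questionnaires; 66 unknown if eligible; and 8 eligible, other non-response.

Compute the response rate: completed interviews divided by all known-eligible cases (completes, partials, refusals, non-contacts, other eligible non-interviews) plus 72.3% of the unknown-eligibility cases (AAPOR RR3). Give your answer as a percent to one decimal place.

37.1%

Top: 90
Determined eligible: 90 + 13 + 41 + 43 + 8 = 195
e × U: 0.7230 × 66 = 47.72
Base: 195 + 47.72 = 242.72
RR3 = 90 / 242.72 = 0.3708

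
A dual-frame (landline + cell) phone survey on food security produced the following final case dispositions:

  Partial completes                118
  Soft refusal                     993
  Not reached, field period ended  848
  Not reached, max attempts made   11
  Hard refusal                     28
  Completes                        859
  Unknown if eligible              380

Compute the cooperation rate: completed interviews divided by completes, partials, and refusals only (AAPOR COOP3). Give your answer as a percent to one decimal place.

43.0%

Refusal or break-off = 28 + 993 = 1021
Non-contacts = 848 + 11 = 859
Num = 859
Denom = 859 + 118 + 1021 = 1998
COOP3 = 859 / 1998 = 0.4299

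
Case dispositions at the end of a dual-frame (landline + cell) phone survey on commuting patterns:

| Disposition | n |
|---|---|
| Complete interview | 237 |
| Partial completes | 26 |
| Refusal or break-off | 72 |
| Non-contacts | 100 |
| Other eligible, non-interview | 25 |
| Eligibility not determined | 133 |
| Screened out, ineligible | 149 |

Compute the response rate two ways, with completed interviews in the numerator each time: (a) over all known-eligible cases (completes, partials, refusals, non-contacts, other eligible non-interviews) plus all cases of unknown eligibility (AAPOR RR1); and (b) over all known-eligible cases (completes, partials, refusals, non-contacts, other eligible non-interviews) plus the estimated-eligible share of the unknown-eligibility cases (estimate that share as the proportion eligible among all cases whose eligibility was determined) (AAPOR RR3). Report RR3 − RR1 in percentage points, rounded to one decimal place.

2.3

Num = 237
Base = 237 + 26 + 72 + 100 + 25 + 133 = 593
RR1 = 237 / 593 = 0.3997
Eligible (known) = 237 + 26 + 72 + 100 + 25 = 460
e = 460 / (460 + 149) = 460 / 609 = 0.7553
Estimated eligible among unknowns = 0.7553 × 133 = 100.45
Base = 460 + 100.45 = 560.45
RR3 = 237 / 560.45 = 0.4229
Difference = 42.29 − 39.97 = 2.32 percentage points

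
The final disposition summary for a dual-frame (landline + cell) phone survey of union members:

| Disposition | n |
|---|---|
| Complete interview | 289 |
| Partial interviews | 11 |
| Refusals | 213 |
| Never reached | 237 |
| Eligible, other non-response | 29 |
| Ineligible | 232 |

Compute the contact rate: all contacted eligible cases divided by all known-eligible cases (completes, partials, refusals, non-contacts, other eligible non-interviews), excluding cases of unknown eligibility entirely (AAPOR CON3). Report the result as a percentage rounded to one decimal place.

Num → 289 + 11 + 213 + 29 = 542
Base → 289 + 11 + 213 + 237 + 29 = 779
CON3 = 542 / 779 = 0.6958

69.6%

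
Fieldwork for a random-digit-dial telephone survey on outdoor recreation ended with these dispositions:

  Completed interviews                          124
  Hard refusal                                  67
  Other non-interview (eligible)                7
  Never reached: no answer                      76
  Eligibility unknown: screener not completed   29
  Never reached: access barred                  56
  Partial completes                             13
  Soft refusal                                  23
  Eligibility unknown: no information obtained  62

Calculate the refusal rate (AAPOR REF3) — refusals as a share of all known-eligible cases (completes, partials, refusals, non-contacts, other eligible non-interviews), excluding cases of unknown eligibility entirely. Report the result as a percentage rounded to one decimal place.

Refusal or break-off = 67 + 23 = 90
No contact after all attempts = 76 + 56 = 132
Unknown if eligible = 29 + 62 = 91
Num → 90
Denominator → 124 + 13 + 90 + 132 + 7 = 366
REF3 = 90 / 366 = 0.2459

24.6%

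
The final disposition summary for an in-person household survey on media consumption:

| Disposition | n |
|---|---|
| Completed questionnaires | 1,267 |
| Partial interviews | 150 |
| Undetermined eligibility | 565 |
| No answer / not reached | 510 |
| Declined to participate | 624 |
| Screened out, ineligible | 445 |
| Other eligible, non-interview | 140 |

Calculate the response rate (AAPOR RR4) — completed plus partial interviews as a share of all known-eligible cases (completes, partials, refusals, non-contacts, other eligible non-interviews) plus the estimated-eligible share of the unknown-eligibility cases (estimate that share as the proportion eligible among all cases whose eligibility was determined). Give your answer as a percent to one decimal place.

44.6%

Top → 1267 + 150 = 1417
Known eligible → 1267 + 150 + 624 + 510 + 140 = 2691
e = 2691 / (2691 + 445) = 2691 / 3136 = 0.8581
Estimated eligible among unknowns → 0.8581 × 565 = 484.83
Denominator → 2691 + 484.83 = 3175.83
RR4 = 1417 / 3175.83 = 0.4462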